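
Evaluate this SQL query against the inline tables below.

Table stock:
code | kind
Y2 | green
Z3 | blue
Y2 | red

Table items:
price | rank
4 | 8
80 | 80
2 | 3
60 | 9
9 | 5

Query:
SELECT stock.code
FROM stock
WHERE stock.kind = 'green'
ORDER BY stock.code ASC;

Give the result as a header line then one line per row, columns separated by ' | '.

== RESULT ==
stock.code
Y2

Derivation:
After WHERE (1 rows):
stock.code | stock.kind
Y2 | green
After SELECT (1 rows):
stock.code
Y2
After ORDER BY (1 rows):
stock.code
Y2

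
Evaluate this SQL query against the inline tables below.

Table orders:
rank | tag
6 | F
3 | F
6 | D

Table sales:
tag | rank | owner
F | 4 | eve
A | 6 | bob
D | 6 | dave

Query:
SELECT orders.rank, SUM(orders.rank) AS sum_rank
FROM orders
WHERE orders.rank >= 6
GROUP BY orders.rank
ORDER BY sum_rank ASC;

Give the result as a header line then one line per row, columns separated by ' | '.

== RESULT ==
orders.rank | sum_rank
6 | 12

Derivation:
After WHERE (2 rows):
orders.rank | orders.tag
6 | F
6 | D
After GROUP BY (1 rows):
orders.rank | sum_rank
6 | 12
After ORDER BY (1 rows):
orders.rank | sum_rank
6 | 12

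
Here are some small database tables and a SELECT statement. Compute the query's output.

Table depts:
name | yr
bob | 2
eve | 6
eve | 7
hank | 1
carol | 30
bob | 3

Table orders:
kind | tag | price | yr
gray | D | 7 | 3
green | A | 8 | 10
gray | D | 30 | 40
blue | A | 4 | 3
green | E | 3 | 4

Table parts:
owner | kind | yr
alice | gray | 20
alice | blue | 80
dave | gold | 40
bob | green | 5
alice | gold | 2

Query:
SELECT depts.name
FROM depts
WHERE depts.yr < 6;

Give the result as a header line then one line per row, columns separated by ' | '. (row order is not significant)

After WHERE (3 rows):
depts.name | depts.yr
bob | 2
hank | 1
bob | 3
After SELECT (3 rows):
depts.name
bob
hank
bob

== RESULT ==
depts.name
bob
hank
bob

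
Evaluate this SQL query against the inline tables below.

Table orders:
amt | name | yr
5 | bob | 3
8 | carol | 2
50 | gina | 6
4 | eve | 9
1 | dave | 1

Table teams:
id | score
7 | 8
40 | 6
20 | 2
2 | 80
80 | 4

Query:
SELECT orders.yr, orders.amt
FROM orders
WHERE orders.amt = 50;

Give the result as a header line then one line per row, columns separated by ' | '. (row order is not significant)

After WHERE (1 rows):
orders.amt | orders.name | orders.yr
50 | gina | 6
After SELECT (1 rows):
orders.yr | orders.amt
6 | 50

== RESULT ==
orders.yr | orders.amt
6 | 50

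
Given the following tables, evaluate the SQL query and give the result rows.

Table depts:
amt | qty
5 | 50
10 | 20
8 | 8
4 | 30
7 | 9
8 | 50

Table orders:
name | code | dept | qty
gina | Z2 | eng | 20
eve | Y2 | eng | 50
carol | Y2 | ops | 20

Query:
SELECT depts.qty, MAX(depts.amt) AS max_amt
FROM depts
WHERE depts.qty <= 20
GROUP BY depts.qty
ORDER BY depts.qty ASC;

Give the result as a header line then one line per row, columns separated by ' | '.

After WHERE (3 rows):
depts.amt | depts.qty
10 | 20
8 | 8
7 | 9
After GROUP BY (3 rows):
depts.qty | max_amt
20 | 10
8 | 8
9 | 7
After ORDER BY (3 rows):
depts.qty | max_amt
8 | 8
9 | 7
20 | 10

== RESULT ==
depts.qty | max_amt
8 | 8
9 | 7
20 | 10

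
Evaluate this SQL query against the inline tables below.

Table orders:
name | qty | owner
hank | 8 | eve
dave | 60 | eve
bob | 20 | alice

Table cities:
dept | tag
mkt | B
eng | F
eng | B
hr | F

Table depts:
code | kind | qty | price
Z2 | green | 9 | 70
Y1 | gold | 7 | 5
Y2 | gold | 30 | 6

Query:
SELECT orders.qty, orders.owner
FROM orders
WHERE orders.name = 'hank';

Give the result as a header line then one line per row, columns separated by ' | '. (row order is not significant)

After WHERE (1 rows):
orders.name | orders.qty | orders.owner
hank | 8 | eve
After SELECT (1 rows):
orders.qty | orders.owner
8 | eve

== RESULT ==
orders.qty | orders.owner
8 | eve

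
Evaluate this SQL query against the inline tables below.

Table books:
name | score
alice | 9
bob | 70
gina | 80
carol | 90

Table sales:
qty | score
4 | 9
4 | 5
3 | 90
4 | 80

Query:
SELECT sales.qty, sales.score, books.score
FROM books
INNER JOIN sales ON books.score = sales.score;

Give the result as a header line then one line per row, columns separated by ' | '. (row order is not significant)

== RESULT ==
sales.qty | sales.score | books.score
4 | 9 | 9
4 | 80 | 80
3 | 90 | 90

Derivation:
After JOIN sales (3 rows):
books.name | books.score | sales.qty | sales.score
alice | 9 | 4 | 9
gina | 80 | 4 | 80
carol | 90 | 3 | 90
After SELECT (3 rows):
sales.qty | sales.score | books.score
4 | 9 | 9
4 | 80 | 80
3 | 90 | 90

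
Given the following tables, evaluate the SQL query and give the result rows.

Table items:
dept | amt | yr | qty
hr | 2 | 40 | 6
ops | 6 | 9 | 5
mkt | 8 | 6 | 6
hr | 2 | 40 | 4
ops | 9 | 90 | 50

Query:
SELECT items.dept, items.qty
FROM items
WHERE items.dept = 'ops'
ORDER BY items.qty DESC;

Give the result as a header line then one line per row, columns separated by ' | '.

After WHERE (2 rows):
items.dept | items.amt | items.yr | items.qty
ops | 6 | 9 | 5
ops | 9 | 90 | 50
After SELECT (2 rows):
items.dept | items.qty
ops | 5
ops | 50
After ORDER BY (2 rows):
items.dept | items.qty
ops | 50
ops | 5

== RESULT ==
items.dept | items.qty
ops | 50
ops | 5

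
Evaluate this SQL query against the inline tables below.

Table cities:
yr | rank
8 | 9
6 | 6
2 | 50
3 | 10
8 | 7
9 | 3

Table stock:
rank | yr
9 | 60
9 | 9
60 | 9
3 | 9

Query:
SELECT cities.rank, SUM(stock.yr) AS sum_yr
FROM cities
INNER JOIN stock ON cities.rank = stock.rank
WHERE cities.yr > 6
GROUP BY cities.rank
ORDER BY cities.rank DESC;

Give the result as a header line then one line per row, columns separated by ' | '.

== RESULT ==
cities.rank | sum_yr
9 | 69
3 | 9

Derivation:
After JOIN stock (3 rows):
cities.yr | cities.rank | stock.rank | stock.yr
8 | 9 | 9 | 60
8 | 9 | 9 | 9
9 | 3 | 3 | 9
After WHERE (3 rows):
cities.yr | cities.rank | stock.rank | stock.yr
8 | 9 | 9 | 60
8 | 9 | 9 | 9
9 | 3 | 3 | 9
After GROUP BY (2 rows):
cities.rank | sum_yr
9 | 69
3 | 9
After ORDER BY (2 rows):
cities.rank | sum_yr
9 | 69
3 | 9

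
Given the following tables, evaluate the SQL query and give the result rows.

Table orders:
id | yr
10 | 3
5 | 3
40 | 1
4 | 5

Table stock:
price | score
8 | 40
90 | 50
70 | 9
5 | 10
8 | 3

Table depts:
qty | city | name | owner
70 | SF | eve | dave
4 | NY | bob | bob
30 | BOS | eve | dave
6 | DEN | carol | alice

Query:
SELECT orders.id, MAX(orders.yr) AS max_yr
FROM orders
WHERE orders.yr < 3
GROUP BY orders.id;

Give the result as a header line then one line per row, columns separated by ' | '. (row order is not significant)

After WHERE (1 rows):
orders.id | orders.yr
40 | 1
After GROUP BY (1 rows):
orders.id | max_yr
40 | 1

== RESULT ==
orders.id | max_yr
40 | 1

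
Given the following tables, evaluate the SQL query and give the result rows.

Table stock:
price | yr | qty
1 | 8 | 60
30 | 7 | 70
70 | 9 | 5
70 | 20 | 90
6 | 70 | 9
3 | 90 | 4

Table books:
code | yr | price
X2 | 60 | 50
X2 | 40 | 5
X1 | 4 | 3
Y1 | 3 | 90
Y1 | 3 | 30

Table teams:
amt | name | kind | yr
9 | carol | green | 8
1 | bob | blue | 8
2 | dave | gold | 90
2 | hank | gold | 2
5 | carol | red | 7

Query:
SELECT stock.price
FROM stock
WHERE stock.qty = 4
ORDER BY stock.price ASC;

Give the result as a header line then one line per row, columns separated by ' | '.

== RESULT ==
stock.price
3

Derivation:
After WHERE (1 rows):
stock.price | stock.yr | stock.qty
3 | 90 | 4
After SELECT (1 rows):
stock.price
3
After ORDER BY (1 rows):
stock.price
3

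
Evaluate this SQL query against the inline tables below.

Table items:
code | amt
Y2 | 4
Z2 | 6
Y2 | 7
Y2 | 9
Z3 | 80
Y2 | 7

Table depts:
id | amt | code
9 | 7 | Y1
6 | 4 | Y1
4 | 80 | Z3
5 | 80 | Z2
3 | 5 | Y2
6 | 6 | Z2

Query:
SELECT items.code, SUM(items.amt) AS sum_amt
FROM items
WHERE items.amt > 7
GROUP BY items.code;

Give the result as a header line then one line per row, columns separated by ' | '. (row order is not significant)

== RESULT ==
items.code | sum_amt
Y2 | 9
Z3 | 80

Derivation:
After WHERE (2 rows):
items.code | items.amt
Y2 | 9
Z3 | 80
After GROUP BY (2 rows):
items.code | sum_amt
Y2 | 9
Z3 | 80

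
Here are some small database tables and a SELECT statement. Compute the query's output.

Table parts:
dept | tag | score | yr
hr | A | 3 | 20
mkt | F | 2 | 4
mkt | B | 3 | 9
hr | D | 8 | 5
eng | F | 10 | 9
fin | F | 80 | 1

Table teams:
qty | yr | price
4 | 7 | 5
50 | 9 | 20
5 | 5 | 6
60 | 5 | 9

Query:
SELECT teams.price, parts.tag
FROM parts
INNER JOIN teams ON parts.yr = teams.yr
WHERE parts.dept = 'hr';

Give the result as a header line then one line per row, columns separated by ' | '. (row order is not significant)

After JOIN teams (4 rows):
parts.dept | parts.tag | parts.score | parts.yr | teams.qty | teams.yr | teams.price
mkt | B | 3 | 9 | 50 | 9 | 20
hr | D | 8 | 5 | 5 | 5 | 6
hr | D | 8 | 5 | 60 | 5 | 9
eng | F | 10 | 9 | 50 | 9 | 20
After WHERE (2 rows):
parts.dept | parts.tag | parts.score | parts.yr | teams.qty | teams.yr | teams.price
hr | D | 8 | 5 | 5 | 5 | 6
hr | D | 8 | 5 | 60 | 5 | 9
After SELECT (2 rows):
teams.price | parts.tag
6 | D
9 | D

== RESULT ==
teams.price | parts.tag
6 | D
9 | D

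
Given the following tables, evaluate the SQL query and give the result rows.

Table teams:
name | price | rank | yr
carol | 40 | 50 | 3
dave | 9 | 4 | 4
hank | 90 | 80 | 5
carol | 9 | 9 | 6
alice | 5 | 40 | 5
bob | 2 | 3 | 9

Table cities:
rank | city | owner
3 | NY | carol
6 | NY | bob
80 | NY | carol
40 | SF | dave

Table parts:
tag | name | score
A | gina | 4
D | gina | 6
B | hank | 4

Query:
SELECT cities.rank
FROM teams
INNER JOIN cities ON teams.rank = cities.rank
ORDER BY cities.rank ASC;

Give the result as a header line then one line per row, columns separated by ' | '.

After JOIN cities (3 rows):
teams.name | teams.price | teams.rank | teams.yr | cities.rank | cities.city | cities.owner
hank | 90 | 80 | 5 | 80 | NY | carol
alice | 5 | 40 | 5 | 40 | SF | dave
bob | 2 | 3 | 9 | 3 | NY | carol
After SELECT (3 rows):
cities.rank
80
40
3
After ORDER BY (3 rows):
cities.rank
3
40
80

== RESULT ==
cities.rank
3
40
80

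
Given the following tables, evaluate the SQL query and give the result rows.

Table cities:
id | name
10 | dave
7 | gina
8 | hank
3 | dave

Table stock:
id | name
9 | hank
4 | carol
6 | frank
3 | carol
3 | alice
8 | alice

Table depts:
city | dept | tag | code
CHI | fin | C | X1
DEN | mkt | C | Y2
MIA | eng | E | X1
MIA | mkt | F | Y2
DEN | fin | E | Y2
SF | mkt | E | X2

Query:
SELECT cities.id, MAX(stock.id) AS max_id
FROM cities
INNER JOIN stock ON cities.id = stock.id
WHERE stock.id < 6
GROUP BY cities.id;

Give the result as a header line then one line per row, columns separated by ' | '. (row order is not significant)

After JOIN stock (3 rows):
cities.id | cities.name | stock.id | stock.name
8 | hank | 8 | alice
3 | dave | 3 | carol
3 | dave | 3 | alice
After WHERE (2 rows):
cities.id | cities.name | stock.id | stock.name
3 | dave | 3 | carol
3 | dave | 3 | alice
After GROUP BY (1 rows):
cities.id | max_id
3 | 3

== RESULT ==
cities.id | max_id
3 | 3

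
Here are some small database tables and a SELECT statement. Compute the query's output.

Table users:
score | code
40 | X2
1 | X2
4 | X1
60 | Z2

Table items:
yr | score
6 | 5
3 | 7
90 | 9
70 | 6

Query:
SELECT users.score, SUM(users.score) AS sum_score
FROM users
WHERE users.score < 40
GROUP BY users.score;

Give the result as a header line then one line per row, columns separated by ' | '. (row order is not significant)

After WHERE (2 rows):
users.score | users.code
1 | X2
4 | X1
After GROUP BY (2 rows):
users.score | sum_score
1 | 1
4 | 4

== RESULT ==
users.score | sum_score
1 | 1
4 | 4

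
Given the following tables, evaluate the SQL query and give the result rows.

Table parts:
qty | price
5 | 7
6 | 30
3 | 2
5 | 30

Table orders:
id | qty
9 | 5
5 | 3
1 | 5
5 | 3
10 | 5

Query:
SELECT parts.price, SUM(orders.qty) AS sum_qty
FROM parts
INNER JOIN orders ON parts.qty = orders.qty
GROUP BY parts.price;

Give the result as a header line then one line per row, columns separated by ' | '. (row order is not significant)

After JOIN orders (8 rows):
parts.qty | parts.price | orders.id | orders.qty
5 | 7 | 9 | 5
5 | 7 | 1 | 5
5 | 7 | 10 | 5
3 | 2 | 5 | 3
3 | 2 | 5 | 3
5 | 30 | 9 | 5
5 | 30 | 1 | 5
5 | 30 | 10 | 5
After GROUP BY (3 rows):
parts.price | sum_qty
7 | 15
2 | 6
30 | 15

== RESULT ==
parts.price | sum_qty
7 | 15
2 | 6
30 | 15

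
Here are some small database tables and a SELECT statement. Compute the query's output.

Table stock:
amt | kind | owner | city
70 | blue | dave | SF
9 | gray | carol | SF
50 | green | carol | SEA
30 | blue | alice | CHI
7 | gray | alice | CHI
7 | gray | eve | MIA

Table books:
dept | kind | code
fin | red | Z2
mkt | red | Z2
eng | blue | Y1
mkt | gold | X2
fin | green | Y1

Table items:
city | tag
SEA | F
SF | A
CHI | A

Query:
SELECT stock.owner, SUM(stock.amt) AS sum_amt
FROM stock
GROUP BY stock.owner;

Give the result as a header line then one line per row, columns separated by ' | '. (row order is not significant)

After GROUP BY (4 rows):
stock.owner | sum_amt
dave | 70
carol | 59
alice | 37
eve | 7

== RESULT ==
stock.owner | sum_amt
dave | 70
carol | 59
alice | 37
eve | 7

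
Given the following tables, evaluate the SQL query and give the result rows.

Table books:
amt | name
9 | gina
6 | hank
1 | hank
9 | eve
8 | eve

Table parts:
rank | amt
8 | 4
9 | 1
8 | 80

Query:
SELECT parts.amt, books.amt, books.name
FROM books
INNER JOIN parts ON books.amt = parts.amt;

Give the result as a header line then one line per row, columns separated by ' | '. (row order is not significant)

After JOIN parts (1 rows):
books.amt | books.name | parts.rank | parts.amt
1 | hank | 9 | 1
After SELECT (1 rows):
parts.amt | books.amt | books.name
1 | 1 | hank

== RESULT ==
parts.amt | books.amt | books.name
1 | 1 | hank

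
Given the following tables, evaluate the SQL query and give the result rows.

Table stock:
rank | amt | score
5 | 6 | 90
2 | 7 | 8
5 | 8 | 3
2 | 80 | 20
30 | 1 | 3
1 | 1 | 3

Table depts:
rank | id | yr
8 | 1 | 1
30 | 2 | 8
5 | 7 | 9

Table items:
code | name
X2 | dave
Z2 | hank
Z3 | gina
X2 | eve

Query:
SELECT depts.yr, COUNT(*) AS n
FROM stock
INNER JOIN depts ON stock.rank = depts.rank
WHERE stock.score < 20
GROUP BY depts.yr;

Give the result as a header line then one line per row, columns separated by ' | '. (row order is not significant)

After JOIN depts (3 rows):
stock.rank | stock.amt | stock.score | depts.rank | depts.id | depts.yr
5 | 6 | 90 | 5 | 7 | 9
5 | 8 | 3 | 5 | 7 | 9
30 | 1 | 3 | 30 | 2 | 8
After WHERE (2 rows):
stock.rank | stock.amt | stock.score | depts.rank | depts.id | depts.yr
5 | 8 | 3 | 5 | 7 | 9
30 | 1 | 3 | 30 | 2 | 8
After GROUP BY (2 rows):
depts.yr | n
9 | 1
8 | 1

== RESULT ==
depts.yr | n
9 | 1
8 | 1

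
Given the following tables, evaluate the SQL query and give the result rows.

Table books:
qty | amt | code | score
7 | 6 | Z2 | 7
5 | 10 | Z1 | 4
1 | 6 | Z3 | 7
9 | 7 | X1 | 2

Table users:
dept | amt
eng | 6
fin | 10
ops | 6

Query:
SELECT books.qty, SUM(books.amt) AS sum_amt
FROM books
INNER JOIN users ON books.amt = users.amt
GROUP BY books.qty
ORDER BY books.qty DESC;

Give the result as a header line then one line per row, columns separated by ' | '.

After JOIN users (5 rows):
books.qty | books.amt | books.code | books.score | users.dept | users.amt
7 | 6 | Z2 | 7 | eng | 6
7 | 6 | Z2 | 7 | ops | 6
5 | 10 | Z1 | 4 | fin | 10
1 | 6 | Z3 | 7 | eng | 6
1 | 6 | Z3 | 7 | ops | 6
After GROUP BY (3 rows):
books.qty | sum_amt
7 | 12
5 | 10
1 | 12
After ORDER BY (3 rows):
books.qty | sum_amt
7 | 12
5 | 10
1 | 12

== RESULT ==
books.qty | sum_amt
7 | 12
5 | 10
1 | 12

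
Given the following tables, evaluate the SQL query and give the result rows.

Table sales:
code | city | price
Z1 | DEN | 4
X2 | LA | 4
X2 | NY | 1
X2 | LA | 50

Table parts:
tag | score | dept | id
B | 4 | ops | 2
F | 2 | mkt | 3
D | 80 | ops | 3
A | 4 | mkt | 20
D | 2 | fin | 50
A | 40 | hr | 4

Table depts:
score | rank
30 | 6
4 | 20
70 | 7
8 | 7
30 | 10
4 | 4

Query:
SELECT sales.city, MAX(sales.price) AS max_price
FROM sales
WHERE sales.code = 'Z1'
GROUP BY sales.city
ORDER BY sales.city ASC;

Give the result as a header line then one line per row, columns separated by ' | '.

After WHERE (1 rows):
sales.code | sales.city | sales.price
Z1 | DEN | 4
After GROUP BY (1 rows):
sales.city | max_price
DEN | 4
After ORDER BY (1 rows):
sales.city | max_price
DEN | 4

== RESULT ==
sales.city | max_price
DEN | 4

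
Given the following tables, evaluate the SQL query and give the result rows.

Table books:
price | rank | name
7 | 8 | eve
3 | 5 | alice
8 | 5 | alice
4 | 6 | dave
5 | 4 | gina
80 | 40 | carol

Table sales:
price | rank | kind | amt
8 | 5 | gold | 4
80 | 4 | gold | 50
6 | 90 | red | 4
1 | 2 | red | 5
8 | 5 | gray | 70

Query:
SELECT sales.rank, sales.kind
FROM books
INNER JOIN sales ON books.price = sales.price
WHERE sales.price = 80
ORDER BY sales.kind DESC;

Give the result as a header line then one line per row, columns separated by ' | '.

After JOIN sales (3 rows):
books.price | books.rank | books.name | sales.price | sales.rank | sales.kind | sales.amt
8 | 5 | alice | 8 | 5 | gold | 4
8 | 5 | alice | 8 | 5 | gray | 70
80 | 40 | carol | 80 | 4 | gold | 50
After WHERE (1 rows):
books.price | books.rank | books.name | sales.price | sales.rank | sales.kind | sales.amt
80 | 40 | carol | 80 | 4 | gold | 50
After SELECT (1 rows):
sales.rank | sales.kind
4 | gold
After ORDER BY (1 rows):
sales.rank | sales.kind
4 | gold

== RESULT ==
sales.rank | sales.kind
4 | gold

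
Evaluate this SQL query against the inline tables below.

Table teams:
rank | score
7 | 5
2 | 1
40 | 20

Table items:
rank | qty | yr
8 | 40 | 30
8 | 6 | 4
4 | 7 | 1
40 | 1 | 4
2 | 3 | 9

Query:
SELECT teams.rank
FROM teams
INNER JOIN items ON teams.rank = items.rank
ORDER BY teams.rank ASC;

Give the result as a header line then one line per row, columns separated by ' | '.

After JOIN items (2 rows):
teams.rank | teams.score | items.rank | items.qty | items.yr
2 | 1 | 2 | 3 | 9
40 | 20 | 40 | 1 | 4
After SELECT (2 rows):
teams.rank
2
40
After ORDER BY (2 rows):
teams.rank
2
40

== RESULT ==
teams.rank
2
40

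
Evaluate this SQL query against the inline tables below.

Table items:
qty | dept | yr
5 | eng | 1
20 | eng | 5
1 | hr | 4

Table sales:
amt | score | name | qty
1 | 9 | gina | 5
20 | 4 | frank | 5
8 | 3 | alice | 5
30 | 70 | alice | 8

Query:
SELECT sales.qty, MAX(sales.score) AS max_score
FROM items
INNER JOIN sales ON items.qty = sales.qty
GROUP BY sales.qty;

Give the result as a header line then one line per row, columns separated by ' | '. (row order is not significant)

After JOIN sales (3 rows):
items.qty | items.dept | items.yr | sales.amt | sales.score | sales.name | sales.qty
5 | eng | 1 | 1 | 9 | gina | 5
5 | eng | 1 | 20 | 4 | frank | 5
5 | eng | 1 | 8 | 3 | alice | 5
After GROUP BY (1 rows):
sales.qty | max_score
5 | 9

== RESULT ==
sales.qty | max_score
5 | 9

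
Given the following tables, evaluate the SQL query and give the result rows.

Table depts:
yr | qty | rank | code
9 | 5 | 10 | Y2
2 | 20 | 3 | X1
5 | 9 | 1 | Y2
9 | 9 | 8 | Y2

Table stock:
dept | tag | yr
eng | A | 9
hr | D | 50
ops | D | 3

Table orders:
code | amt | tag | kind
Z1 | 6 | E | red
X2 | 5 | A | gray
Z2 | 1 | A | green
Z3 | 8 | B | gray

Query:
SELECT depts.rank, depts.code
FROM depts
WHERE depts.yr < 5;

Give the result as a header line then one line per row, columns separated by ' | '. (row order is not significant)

== RESULT ==
depts.rank | depts.code
3 | X1

Derivation:
After WHERE (1 rows):
depts.yr | depts.qty | depts.rank | depts.code
2 | 20 | 3 | X1
After SELECT (1 rows):
depts.rank | depts.code
3 | X1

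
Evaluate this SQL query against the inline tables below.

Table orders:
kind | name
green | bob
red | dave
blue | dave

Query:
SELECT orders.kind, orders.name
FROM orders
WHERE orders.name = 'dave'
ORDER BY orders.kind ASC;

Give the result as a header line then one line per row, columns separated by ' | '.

== RESULT ==
orders.kind | orders.name
blue | dave
red | dave

Derivation:
After WHERE (2 rows):
orders.kind | orders.name
red | dave
blue | dave
After SELECT (2 rows):
orders.kind | orders.name
red | dave
blue | dave
After ORDER BY (2 rows):
orders.kind | orders.name
blue | dave
red | dave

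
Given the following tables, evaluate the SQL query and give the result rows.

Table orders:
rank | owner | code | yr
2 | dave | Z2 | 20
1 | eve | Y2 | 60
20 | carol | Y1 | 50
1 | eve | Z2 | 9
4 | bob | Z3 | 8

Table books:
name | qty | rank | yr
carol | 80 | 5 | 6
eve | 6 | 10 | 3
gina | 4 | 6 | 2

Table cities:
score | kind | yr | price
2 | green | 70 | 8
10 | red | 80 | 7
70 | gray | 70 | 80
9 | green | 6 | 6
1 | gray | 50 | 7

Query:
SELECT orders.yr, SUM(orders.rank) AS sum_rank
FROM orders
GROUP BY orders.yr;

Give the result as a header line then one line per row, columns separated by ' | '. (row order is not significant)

After GROUP BY (5 rows):
orders.yr | sum_rank
20 | 2
60 | 1
50 | 20
9 | 1
8 | 4

== RESULT ==
orders.yr | sum_rank
20 | 2
60 | 1
50 | 20
9 | 1
8 | 4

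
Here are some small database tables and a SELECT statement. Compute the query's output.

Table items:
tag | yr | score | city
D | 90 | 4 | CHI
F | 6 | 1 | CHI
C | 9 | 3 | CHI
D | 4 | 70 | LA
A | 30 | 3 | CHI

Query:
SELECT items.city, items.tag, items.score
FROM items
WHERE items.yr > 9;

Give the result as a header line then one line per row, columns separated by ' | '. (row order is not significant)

After WHERE (2 rows):
items.tag | items.yr | items.score | items.city
D | 90 | 4 | CHI
A | 30 | 3 | CHI
After SELECT (2 rows):
items.city | items.tag | items.score
CHI | D | 4
CHI | A | 3

== RESULT ==
items.city | items.tag | items.score
CHI | D | 4
CHI | A | 3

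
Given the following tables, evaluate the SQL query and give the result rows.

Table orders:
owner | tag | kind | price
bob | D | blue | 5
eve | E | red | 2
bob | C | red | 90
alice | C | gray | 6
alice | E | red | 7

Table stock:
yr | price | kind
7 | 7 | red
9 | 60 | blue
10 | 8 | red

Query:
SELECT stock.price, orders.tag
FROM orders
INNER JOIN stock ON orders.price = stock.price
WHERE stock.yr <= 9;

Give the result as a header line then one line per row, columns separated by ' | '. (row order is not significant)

== RESULT ==
stock.price | orders.tag
7 | E

Derivation:
After JOIN stock (1 rows):
orders.owner | orders.tag | orders.kind | orders.price | stock.yr | stock.price | stock.kind
alice | E | red | 7 | 7 | 7 | red
After WHERE (1 rows):
orders.owner | orders.tag | orders.kind | orders.price | stock.yr | stock.price | stock.kind
alice | E | red | 7 | 7 | 7 | red
After SELECT (1 rows):
stock.price | orders.tag
7 | E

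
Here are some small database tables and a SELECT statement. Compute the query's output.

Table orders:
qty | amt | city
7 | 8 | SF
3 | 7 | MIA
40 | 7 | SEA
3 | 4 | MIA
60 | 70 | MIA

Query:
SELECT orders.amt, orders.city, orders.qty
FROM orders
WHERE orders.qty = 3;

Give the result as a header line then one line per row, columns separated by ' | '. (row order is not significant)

After WHERE (2 rows):
orders.qty | orders.amt | orders.city
3 | 7 | MIA
3 | 4 | MIA
After SELECT (2 rows):
orders.amt | orders.city | orders.qty
7 | MIA | 3
4 | MIA | 3

== RESULT ==
orders.amt | orders.city | orders.qty
7 | MIA | 3
4 | MIA | 3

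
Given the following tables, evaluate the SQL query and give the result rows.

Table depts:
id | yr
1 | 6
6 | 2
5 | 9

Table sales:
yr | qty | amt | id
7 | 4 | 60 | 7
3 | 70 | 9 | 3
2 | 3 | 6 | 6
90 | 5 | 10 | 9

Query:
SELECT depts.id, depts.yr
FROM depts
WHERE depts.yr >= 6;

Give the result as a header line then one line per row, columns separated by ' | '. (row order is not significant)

== RESULT ==
depts.id | depts.yr
1 | 6
5 | 9

Derivation:
After WHERE (2 rows):
depts.id | depts.yr
1 | 6
5 | 9
After SELECT (2 rows):
depts.id | depts.yr
1 | 6
5 | 9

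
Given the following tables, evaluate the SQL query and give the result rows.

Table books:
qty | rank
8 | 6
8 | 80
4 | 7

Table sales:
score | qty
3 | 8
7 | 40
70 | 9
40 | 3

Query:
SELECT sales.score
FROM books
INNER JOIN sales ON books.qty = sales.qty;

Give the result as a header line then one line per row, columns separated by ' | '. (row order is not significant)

== RESULT ==
sales.score
3
3

Derivation:
After JOIN sales (2 rows):
books.qty | books.rank | sales.score | sales.qty
8 | 6 | 3 | 8
8 | 80 | 3 | 8
After SELECT (2 rows):
sales.score
3
3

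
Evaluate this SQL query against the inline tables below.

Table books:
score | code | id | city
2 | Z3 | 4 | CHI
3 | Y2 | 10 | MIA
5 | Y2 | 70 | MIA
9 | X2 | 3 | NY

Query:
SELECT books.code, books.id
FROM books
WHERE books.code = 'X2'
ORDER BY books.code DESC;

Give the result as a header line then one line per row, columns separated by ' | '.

After WHERE (1 rows):
books.score | books.code | books.id | books.city
9 | X2 | 3 | NY
After SELECT (1 rows):
books.code | books.id
X2 | 3
After ORDER BY (1 rows):
books.code | books.id
X2 | 3

== RESULT ==
books.code | books.id
X2 | 3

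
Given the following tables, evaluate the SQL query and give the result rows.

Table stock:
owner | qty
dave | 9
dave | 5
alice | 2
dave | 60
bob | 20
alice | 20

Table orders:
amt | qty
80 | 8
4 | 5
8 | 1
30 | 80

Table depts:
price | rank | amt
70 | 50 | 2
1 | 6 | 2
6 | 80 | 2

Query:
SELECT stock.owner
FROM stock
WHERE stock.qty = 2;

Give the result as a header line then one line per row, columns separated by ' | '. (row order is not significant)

After WHERE (1 rows):
stock.owner | stock.qty
alice | 2
After SELECT (1 rows):
stock.owner
alice

== RESULT ==
stock.owner
alice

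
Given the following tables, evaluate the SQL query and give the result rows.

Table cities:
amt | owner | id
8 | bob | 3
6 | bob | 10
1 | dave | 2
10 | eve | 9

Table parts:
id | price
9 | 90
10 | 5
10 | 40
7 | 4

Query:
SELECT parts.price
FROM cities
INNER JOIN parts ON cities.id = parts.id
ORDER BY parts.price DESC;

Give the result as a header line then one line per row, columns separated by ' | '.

== RESULT ==
parts.price
90
40
5

Derivation:
After JOIN parts (3 rows):
cities.amt | cities.owner | cities.id | parts.id | parts.price
6 | bob | 10 | 10 | 5
6 | bob | 10 | 10 | 40
10 | eve | 9 | 9 | 90
After SELECT (3 rows):
parts.price
5
40
90
After ORDER BY (3 rows):
parts.price
90
40
5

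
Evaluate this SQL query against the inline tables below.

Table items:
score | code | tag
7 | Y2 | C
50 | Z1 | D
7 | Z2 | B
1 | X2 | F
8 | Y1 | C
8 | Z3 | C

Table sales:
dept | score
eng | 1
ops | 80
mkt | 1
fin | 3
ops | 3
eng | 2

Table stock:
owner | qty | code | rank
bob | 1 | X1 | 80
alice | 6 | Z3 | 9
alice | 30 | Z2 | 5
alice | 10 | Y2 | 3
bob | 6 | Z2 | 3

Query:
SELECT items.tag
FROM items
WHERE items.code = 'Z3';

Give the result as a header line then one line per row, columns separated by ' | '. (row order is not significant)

After WHERE (1 rows):
items.score | items.code | items.tag
8 | Z3 | C
After SELECT (1 rows):
items.tag
C

== RESULT ==
items.tag
C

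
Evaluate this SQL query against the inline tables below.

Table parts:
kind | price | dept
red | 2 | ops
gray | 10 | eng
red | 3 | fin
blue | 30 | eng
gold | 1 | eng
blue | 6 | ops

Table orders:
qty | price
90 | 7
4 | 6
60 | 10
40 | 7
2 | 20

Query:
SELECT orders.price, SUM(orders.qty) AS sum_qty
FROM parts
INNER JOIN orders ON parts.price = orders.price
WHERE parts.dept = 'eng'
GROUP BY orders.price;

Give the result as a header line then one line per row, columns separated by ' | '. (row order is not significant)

After JOIN orders (2 rows):
parts.kind | parts.price | parts.dept | orders.qty | orders.price
gray | 10 | eng | 60 | 10
blue | 6 | ops | 4 | 6
After WHERE (1 rows):
parts.kind | parts.price | parts.dept | orders.qty | orders.price
gray | 10 | eng | 60 | 10
After GROUP BY (1 rows):
orders.price | sum_qty
10 | 60

== RESULT ==
orders.price | sum_qty
10 | 60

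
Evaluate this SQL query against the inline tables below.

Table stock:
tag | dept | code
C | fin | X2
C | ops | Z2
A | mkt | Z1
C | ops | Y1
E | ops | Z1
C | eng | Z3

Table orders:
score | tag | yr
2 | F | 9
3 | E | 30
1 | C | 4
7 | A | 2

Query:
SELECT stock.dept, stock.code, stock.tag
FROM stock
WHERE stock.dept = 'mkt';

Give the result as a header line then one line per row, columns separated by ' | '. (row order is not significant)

After WHERE (1 rows):
stock.tag | stock.dept | stock.code
A | mkt | Z1
After SELECT (1 rows):
stock.dept | stock.code | stock.tag
mkt | Z1 | A

== RESULT ==
stock.dept | stock.code | stock.tag
mkt | Z1 | A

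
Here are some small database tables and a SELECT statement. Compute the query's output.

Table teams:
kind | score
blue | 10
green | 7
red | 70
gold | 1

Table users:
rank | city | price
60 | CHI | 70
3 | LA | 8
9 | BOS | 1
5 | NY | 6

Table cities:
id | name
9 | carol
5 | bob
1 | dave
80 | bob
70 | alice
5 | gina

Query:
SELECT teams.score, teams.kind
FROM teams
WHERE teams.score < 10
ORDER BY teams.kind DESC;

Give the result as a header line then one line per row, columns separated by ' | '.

== RESULT ==
teams.score | teams.kind
7 | green
1 | gold

Derivation:
After WHERE (2 rows):
teams.kind | teams.score
green | 7
gold | 1
After SELECT (2 rows):
teams.score | teams.kind
7 | green
1 | gold
After ORDER BY (2 rows):
teams.score | teams.kind
7 | green
1 | gold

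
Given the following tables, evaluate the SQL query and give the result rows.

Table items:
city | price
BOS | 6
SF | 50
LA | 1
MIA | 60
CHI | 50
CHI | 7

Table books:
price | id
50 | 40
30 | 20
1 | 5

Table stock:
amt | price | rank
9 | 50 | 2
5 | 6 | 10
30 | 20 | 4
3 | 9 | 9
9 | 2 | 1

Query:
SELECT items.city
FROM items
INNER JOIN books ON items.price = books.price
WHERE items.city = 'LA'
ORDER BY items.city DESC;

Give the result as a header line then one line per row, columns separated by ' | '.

After JOIN books (3 rows):
items.city | items.price | books.price | books.id
SF | 50 | 50 | 40
LA | 1 | 1 | 5
CHI | 50 | 50 | 40
After WHERE (1 rows):
items.city | items.price | books.price | books.id
LA | 1 | 1 | 5
After SELECT (1 rows):
items.city
LA
After ORDER BY (1 rows):
items.city
LA

== RESULT ==
items.city
LA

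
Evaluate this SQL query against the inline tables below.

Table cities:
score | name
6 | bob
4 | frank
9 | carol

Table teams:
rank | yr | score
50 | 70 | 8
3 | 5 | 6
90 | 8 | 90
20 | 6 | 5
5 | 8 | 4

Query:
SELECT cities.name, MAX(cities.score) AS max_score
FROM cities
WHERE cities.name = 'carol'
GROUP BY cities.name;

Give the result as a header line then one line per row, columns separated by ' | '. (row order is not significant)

== RESULT ==
cities.name | max_score
carol | 9

Derivation:
After WHERE (1 rows):
cities.score | cities.name
9 | carol
After GROUP BY (1 rows):
cities.name | max_score
carol | 9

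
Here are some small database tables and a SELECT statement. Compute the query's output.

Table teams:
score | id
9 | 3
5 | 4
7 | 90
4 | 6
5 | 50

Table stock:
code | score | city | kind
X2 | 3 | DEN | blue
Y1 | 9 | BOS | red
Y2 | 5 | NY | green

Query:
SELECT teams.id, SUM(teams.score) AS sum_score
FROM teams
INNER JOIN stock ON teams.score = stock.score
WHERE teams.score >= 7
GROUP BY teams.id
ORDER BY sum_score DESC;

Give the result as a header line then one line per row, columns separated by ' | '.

== RESULT ==
teams.id | sum_score
3 | 9

Derivation:
After JOIN stock (3 rows):
teams.score | teams.id | stock.code | stock.score | stock.city | stock.kind
9 | 3 | Y1 | 9 | BOS | red
5 | 4 | Y2 | 5 | NY | green
5 | 50 | Y2 | 5 | NY | green
After WHERE (1 rows):
teams.score | teams.id | stock.code | stock.score | stock.city | stock.kind
9 | 3 | Y1 | 9 | BOS | red
After GROUP BY (1 rows):
teams.id | sum_score
3 | 9
After ORDER BY (1 rows):
teams.id | sum_score
3 | 9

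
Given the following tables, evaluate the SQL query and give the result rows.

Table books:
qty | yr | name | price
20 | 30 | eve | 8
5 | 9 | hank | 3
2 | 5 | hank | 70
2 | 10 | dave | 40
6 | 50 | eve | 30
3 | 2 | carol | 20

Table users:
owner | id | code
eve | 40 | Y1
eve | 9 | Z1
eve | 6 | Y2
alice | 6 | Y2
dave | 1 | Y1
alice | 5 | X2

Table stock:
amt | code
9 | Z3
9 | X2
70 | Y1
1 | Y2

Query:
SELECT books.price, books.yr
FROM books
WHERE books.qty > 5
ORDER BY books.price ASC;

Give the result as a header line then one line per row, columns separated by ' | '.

After WHERE (2 rows):
books.qty | books.yr | books.name | books.price
20 | 30 | eve | 8
6 | 50 | eve | 30
After SELECT (2 rows):
books.price | books.yr
8 | 30
30 | 50
After ORDER BY (2 rows):
books.price | books.yr
8 | 30
30 | 50

== RESULT ==
books.price | books.yr
8 | 30
30 | 50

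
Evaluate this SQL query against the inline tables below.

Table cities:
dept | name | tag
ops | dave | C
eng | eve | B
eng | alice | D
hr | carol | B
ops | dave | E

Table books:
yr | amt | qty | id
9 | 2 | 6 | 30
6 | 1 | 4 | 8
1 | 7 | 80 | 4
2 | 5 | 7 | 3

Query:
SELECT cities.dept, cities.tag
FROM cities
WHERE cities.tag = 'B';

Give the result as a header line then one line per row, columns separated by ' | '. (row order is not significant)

== RESULT ==
cities.dept | cities.tag
eng | B
hr | B

Derivation:
After WHERE (2 rows):
cities.dept | cities.name | cities.tag
eng | eve | B
hr | carol | B
After SELECT (2 rows):
cities.dept | cities.tag
eng | B
hr | B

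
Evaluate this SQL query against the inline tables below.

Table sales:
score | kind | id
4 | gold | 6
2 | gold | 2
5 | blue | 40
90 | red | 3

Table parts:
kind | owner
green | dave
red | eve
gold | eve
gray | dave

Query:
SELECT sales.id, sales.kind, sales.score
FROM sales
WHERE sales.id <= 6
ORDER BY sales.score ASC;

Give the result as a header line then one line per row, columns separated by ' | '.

== RESULT ==
sales.id | sales.kind | sales.score
2 | gold | 2
6 | gold | 4
3 | red | 90

Derivation:
After WHERE (3 rows):
sales.score | sales.kind | sales.id
4 | gold | 6
2 | gold | 2
90 | red | 3
After SELECT (3 rows):
sales.id | sales.kind | sales.score
6 | gold | 4
2 | gold | 2
3 | red | 90
After ORDER BY (3 rows):
sales.id | sales.kind | sales.score
2 | gold | 2
6 | gold | 4
3 | red | 90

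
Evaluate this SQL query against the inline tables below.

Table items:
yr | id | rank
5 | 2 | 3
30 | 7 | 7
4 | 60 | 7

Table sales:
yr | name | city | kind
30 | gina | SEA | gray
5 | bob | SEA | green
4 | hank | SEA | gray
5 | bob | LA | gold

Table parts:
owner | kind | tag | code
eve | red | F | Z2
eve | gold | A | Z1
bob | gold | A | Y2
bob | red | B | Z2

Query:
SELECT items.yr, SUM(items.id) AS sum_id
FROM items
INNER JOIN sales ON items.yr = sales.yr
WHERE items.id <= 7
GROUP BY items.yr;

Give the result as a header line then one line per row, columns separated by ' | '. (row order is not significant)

After JOIN sales (4 rows):
items.yr | items.id | items.rank | sales.yr | sales.name | sales.city | sales.kind
5 | 2 | 3 | 5 | bob | SEA | green
5 | 2 | 3 | 5 | bob | LA | gold
30 | 7 | 7 | 30 | gina | SEA | gray
4 | 60 | 7 | 4 | hank | SEA | gray
After WHERE (3 rows):
items.yr | items.id | items.rank | sales.yr | sales.name | sales.city | sales.kind
5 | 2 | 3 | 5 | bob | SEA | green
5 | 2 | 3 | 5 | bob | LA | gold
30 | 7 | 7 | 30 | gina | SEA | gray
After GROUP BY (2 rows):
items.yr | sum_id
5 | 4
30 | 7

== RESULT ==
items.yr | sum_id
5 | 4
30 | 7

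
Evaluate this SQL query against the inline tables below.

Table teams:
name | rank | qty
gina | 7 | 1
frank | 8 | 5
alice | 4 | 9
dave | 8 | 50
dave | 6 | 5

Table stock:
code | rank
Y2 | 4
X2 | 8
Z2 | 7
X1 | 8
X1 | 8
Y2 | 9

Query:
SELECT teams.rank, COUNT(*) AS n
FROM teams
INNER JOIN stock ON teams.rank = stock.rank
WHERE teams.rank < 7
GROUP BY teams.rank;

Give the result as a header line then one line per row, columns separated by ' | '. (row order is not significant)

== RESULT ==
teams.rank | n
4 | 1

Derivation:
After JOIN stock (8 rows):
teams.name | teams.rank | teams.qty | stock.code | stock.rank
gina | 7 | 1 | Z2 | 7
frank | 8 | 5 | X2 | 8
frank | 8 | 5 | X1 | 8
frank | 8 | 5 | X1 | 8
alice | 4 | 9 | Y2 | 4
dave | 8 | 50 | X2 | 8
dave | 8 | 50 | X1 | 8
dave | 8 | 50 | X1 | 8
After WHERE (1 rows):
teams.name | teams.rank | teams.qty | stock.code | stock.rank
alice | 4 | 9 | Y2 | 4
After GROUP BY (1 rows):
teams.rank | n
4 | 1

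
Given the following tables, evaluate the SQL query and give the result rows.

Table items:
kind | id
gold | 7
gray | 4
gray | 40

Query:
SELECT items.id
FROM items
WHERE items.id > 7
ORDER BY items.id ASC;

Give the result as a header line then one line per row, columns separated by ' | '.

== RESULT ==
items.id
40

Derivation:
After WHERE (1 rows):
items.kind | items.id
gray | 40
After SELECT (1 rows):
items.id
40
After ORDER BY (1 rows):
items.id
40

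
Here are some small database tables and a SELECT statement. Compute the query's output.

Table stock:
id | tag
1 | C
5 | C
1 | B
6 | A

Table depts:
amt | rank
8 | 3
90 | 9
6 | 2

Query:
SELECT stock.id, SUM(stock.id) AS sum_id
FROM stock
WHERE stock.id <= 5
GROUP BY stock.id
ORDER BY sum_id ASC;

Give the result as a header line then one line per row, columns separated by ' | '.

== RESULT ==
stock.id | sum_id
1 | 2
5 | 5

Derivation:
After WHERE (3 rows):
stock.id | stock.tag
1 | C
5 | C
1 | B
After GROUP BY (2 rows):
stock.id | sum_id
1 | 2
5 | 5
After ORDER BY (2 rows):
stock.id | sum_id
1 | 2
5 | 5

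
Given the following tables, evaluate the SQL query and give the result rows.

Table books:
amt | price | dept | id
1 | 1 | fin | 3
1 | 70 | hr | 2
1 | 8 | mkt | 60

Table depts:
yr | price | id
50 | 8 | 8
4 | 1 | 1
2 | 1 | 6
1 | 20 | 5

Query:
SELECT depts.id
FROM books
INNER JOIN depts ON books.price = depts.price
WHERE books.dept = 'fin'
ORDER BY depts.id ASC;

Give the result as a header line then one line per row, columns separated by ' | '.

After JOIN depts (3 rows):
books.amt | books.price | books.dept | books.id | depts.yr | depts.price | depts.id
1 | 1 | fin | 3 | 4 | 1 | 1
1 | 1 | fin | 3 | 2 | 1 | 6
1 | 8 | mkt | 60 | 50 | 8 | 8
After WHERE (2 rows):
books.amt | books.price | books.dept | books.id | depts.yr | depts.price | depts.id
1 | 1 | fin | 3 | 4 | 1 | 1
1 | 1 | fin | 3 | 2 | 1 | 6
After SELECT (2 rows):
depts.id
1
6
After ORDER BY (2 rows):
depts.id
1
6

== RESULT ==
depts.id
1
6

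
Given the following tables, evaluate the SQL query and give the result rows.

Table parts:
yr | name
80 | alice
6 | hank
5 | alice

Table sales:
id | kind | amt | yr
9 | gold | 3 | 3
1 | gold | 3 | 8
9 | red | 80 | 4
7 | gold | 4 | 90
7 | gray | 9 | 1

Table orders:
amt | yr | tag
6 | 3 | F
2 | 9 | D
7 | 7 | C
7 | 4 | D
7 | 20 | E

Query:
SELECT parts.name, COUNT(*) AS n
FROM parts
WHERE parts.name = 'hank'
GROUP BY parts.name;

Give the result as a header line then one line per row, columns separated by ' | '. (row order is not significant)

After WHERE (1 rows):
parts.yr | parts.name
6 | hank
After GROUP BY (1 rows):
parts.name | n
hank | 1

== RESULT ==
parts.name | n
hank | 1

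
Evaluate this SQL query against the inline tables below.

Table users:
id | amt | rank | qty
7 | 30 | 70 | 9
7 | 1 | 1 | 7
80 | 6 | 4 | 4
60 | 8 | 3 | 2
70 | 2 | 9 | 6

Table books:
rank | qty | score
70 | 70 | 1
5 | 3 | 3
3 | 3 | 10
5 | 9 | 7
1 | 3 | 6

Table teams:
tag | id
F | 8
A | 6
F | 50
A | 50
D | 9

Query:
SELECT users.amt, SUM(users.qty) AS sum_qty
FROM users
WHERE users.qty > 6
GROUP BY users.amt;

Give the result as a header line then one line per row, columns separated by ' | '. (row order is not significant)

After WHERE (2 rows):
users.id | users.amt | users.rank | users.qty
7 | 30 | 70 | 9
7 | 1 | 1 | 7
After GROUP BY (2 rows):
users.amt | sum_qty
30 | 9
1 | 7

== RESULT ==
users.amt | sum_qty
30 | 9
1 | 7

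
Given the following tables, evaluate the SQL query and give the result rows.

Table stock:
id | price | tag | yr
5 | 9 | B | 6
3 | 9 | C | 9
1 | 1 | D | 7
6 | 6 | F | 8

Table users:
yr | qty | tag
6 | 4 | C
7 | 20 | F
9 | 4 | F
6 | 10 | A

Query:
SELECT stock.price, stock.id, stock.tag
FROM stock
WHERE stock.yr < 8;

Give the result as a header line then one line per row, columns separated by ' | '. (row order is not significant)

== RESULT ==
stock.price | stock.id | stock.tag
9 | 5 | B
1 | 1 | D

Derivation:
After WHERE (2 rows):
stock.id | stock.price | stock.tag | stock.yr
5 | 9 | B | 6
1 | 1 | D | 7
After SELECT (2 rows):
stock.price | stock.id | stock.tag
9 | 5 | B
1 | 1 | D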